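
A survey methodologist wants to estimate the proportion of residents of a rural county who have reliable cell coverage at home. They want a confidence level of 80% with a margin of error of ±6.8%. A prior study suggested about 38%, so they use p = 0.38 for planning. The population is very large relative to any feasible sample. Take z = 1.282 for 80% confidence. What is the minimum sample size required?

With p = 0.38, p(1−p) = 0.2356.
n = z²·p(1−p)/E² = 1.282² × 0.2356 / 0.068² = 1.6435 × 0.2356 / 0.004624 ≈ 83.74.
Rounding up gives n = 84.

84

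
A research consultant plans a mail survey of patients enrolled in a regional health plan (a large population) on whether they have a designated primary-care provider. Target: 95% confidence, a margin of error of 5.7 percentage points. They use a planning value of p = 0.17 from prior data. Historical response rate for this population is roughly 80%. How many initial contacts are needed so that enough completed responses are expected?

209

For 95% confidence, z = 1.96.
Completed interviews needed: n₀ = 1.96² × 0.1411 / 0.057² ≈ 166.84 → 167.
At an 80% response rate, contacts needed = 167 / 0.80 ≈ 208.75 → 209.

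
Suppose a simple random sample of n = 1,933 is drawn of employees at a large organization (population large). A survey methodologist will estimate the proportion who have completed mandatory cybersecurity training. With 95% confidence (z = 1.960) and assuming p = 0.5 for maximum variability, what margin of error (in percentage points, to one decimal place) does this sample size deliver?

2.2

SE(p̂) = √[p(1−p)/n] = √[0.2500/1933] = 0.01137.
E = z × SE = 1.960 × 0.01137 = 0.02229, or 2.2 percentage points.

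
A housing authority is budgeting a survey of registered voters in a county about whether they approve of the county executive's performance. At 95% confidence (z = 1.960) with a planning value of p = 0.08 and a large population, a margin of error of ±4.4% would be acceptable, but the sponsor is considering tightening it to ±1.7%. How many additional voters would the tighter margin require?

At ±4.4%: n = 1.960² × 0.0736 / 0.044² ≈ 146.04 → 147.
At ±1.7%: n = 1.960² × 0.0736 / 0.017² ≈ 978.35 → 979.
Additional respondents: 979 − 147 = 832.

832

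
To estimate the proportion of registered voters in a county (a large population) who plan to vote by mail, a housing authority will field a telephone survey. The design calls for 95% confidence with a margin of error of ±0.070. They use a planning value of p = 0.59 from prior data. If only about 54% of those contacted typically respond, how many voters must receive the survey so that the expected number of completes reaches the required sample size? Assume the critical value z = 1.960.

Completed interviews needed: n₀ = 1.960² × 0.2419 / 0.070² ≈ 189.65 → 190.
At a 54% response rate, contacts needed = 190 / 0.54 ≈ 351.85 → 352.

352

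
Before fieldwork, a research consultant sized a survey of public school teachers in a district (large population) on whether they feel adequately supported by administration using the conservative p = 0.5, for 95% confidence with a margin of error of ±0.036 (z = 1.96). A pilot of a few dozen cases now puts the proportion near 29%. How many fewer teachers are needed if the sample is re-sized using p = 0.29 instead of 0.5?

Conservative (p = 0.5): n = 1.96² × 0.25 / 0.036² ≈ 741.05 → 742.
Using p = 0.29: p(1−p) = 0.2059, so n = 1.96² × 0.2059 / 0.036² ≈ 610.33 → 611.
Reduction: 742 − 611 = 131.

131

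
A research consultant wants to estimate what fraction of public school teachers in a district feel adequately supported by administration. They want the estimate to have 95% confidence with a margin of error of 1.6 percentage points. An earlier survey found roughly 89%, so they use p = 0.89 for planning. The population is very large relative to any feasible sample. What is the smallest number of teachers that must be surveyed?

1470

For 95% confidence, z = 1.960.
With p = 0.89, p(1−p) = 0.0979.
n = z²·p(1−p)/E² = 1.960² × 0.0979 / 0.016² = 3.8416 × 0.0979 / 0.000256 ≈ 1469.11.
Rounding up gives n = 1470.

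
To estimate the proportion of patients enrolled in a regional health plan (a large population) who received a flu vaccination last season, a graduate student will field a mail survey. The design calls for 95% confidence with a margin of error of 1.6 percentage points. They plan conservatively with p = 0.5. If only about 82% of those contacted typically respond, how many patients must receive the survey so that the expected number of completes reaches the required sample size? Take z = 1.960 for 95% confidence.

4576

Completed interviews needed: n₀ = 1.960² × 0.2500 / 0.016² ≈ 3751.56 → 3752.
At an 82% response rate, contacts needed = 3752 / 0.82 ≈ 4575.61 → 4576.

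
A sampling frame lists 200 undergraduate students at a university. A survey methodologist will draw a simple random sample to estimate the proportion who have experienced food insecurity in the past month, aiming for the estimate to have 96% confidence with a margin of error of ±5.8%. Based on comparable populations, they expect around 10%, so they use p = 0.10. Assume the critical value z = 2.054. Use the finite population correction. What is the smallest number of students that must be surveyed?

Unadjusted: n₀ = 2.054² × 0.10 × 0.90 / 0.058² ≈ 112.87, so n₀ = 113.
Finite population correction with N = 200: n = n₀ / (1 + (n₀−1)/N) = 113 / (1 + 112/200) = 113 / 1.5600 ≈ 72.44.
Rounding up, n = 73.

73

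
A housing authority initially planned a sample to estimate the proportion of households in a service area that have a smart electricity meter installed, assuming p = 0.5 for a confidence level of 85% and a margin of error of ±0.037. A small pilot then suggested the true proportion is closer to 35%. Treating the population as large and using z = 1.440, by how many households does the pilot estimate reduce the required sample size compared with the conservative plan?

Conservative (p = 0.5): n = 1.440² × 0.25 / 0.037² ≈ 378.67 → 379.
Using p = 0.35: p(1−p) = 0.2275, so n = 1.440² × 0.2275 / 0.037² ≈ 344.59 → 345.
Reduction: 379 − 345 = 34.

34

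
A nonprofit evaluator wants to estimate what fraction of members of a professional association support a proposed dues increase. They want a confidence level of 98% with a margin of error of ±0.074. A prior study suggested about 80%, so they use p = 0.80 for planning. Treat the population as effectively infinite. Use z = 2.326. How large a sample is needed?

159

With p = 0.80, p(1−p) = 0.1600.
n = z²·p(1−p)/E² = 2.326² × 0.1600 / 0.074² = 5.4103 × 0.1600 / 0.005476 ≈ 158.08.
Rounding up gives n = 159.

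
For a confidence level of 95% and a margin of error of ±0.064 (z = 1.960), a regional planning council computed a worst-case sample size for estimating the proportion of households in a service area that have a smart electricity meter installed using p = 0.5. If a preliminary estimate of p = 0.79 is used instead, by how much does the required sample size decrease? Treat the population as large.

79

Conservative (p = 0.5): n = 1.960² × 0.25 / 0.064² ≈ 234.47 → 235.
Using p = 0.79: p(1−p) = 0.1659, so n = 1.960² × 0.1659 / 0.064² ≈ 155.60 → 156.
Reduction: 235 − 156 = 79.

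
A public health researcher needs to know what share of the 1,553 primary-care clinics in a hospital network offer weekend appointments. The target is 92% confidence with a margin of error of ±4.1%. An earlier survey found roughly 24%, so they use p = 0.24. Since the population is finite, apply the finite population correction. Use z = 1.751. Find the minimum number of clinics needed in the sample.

Unadjusted: n₀ = 1.751² × 0.24 × 0.76 / 0.041² ≈ 332.68, so n₀ = 333.
Finite population correction with N = 1,553: n = n₀ / (1 + (n₀−1)/N) = 333 / (1 + 332/1553) = 333 / 1.2138 ≈ 274.35.
Rounding up, n = 275.

275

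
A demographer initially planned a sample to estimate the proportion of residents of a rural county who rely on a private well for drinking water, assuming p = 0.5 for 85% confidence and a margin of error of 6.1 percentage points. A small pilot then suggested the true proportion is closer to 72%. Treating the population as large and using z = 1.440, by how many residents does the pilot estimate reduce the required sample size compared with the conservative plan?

Conservative (p = 0.5): n = 1.440² × 0.25 / 0.061² ≈ 139.32 → 140.
Using p = 0.72: p(1−p) = 0.2016, so n = 1.440² × 0.2016 / 0.061² ≈ 112.35 → 113.
Reduction: 140 − 113 = 27.

27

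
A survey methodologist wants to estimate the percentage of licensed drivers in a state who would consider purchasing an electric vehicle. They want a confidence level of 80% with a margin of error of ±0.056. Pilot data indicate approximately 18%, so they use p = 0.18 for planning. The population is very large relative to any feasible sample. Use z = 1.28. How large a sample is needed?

With p = 0.18, p(1−p) = 0.1476.
n = z²·p(1−p)/E² = 1.28² × 0.1476 / 0.056² = 1.6384 × 0.1476 / 0.003136 ≈ 77.11.
Rounding up gives n = 78.

78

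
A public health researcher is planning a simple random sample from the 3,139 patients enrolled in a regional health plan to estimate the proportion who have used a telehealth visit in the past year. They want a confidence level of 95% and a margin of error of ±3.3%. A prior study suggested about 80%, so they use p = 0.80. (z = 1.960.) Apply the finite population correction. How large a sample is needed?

Unadjusted: n₀ = 1.960² × 0.80 × 0.20 / 0.033² ≈ 564.42, so n₀ = 565.
Finite population correction with N = 3,139: n = n₀ / (1 + (n₀−1)/N) = 565 / (1 + 564/3139) = 565 / 1.1797 ≈ 478.95.
Rounding up, n = 479.

479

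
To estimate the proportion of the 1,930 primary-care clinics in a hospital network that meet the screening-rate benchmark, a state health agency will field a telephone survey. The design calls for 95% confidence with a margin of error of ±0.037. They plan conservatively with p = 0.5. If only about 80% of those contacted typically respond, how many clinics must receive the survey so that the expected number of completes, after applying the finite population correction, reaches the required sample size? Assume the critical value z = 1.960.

644

Completed interviews needed (unadjusted): n₀ = 1.960² × 0.2500 / 0.037² ≈ 701.53 → 702.
FPC for N = 1,930: n = 702 / (1 + 701/1930) = 702 / 1.3632 ≈ 514.96 → 515.
At an 80% response rate, contacts needed = 515 / 0.80 ≈ 643.75 → 644.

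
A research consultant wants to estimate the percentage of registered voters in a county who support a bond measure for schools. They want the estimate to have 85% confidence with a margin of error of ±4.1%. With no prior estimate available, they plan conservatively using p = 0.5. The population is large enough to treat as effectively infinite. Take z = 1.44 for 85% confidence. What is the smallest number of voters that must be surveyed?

309

With p = 0.5, p(1−p) = 0.25.
n = z²·p(1−p)/E² = 1.44² × 0.2500 / 0.041² = 2.0736 × 0.2500 / 0.001681 ≈ 308.39.
Rounding up gives n = 309.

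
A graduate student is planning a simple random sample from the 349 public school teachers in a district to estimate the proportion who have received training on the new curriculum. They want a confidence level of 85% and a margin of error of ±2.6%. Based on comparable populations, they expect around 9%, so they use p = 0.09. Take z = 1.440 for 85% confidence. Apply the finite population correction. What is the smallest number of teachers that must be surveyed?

147

Unadjusted: n₀ = 1.440² × 0.09 × 0.91 / 0.026² ≈ 251.22, so n₀ = 252.
Finite population correction with N = 349: n = n₀ / (1 + (n₀−1)/N) = 252 / (1 + 251/349) = 252 / 1.7192 ≈ 146.58.
Rounding up, n = 147.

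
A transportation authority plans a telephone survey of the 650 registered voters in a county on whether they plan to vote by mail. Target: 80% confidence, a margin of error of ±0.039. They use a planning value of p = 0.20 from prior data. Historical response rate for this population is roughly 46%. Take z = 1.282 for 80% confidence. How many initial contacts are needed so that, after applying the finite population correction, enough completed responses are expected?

Completed interviews needed (unadjusted): n₀ = 1.282² × 0.1600 / 0.039² ≈ 172.89 → 173.
FPC for N = 650: n = 173 / (1 + 172/650) = 173 / 1.2646 ≈ 136.80 → 137.
At a 46% response rate, contacts needed = 137 / 0.46 ≈ 297.83 → 298.

298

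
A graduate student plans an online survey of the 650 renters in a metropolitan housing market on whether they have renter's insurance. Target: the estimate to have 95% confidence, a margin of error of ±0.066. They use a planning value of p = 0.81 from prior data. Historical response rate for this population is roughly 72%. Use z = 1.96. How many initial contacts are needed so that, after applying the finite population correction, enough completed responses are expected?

Completed interviews needed (unadjusted): n₀ = 1.96² × 0.1539 / 0.066² ≈ 135.73 → 136.
FPC for N = 650: n = 136 / (1 + 135/650) = 136 / 1.2077 ≈ 112.61 → 113.
At a 72% response rate, contacts needed = 113 / 0.72 ≈ 156.94 → 157.

157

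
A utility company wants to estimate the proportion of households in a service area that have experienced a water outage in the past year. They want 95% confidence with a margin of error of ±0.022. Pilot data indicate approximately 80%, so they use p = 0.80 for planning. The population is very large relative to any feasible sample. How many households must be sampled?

For 95% confidence, z = 1.960.
With p = 0.80, p(1−p) = 0.1600.
n = z²·p(1−p)/E² = 1.960² × 0.1600 / 0.022² = 3.8416 × 0.1600 / 0.000484 ≈ 1269.95.
Rounding up gives n = 1270.

1270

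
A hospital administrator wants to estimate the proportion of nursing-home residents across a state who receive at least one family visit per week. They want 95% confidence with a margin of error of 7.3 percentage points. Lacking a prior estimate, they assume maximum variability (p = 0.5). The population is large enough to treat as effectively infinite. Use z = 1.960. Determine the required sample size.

With p = 0.5, p(1−p) = 0.25.
n = z²·p(1−p)/E² = 1.960² × 0.2500 / 0.073² = 3.8416 × 0.2500 / 0.005329 ≈ 180.22.
Rounding up gives n = 181.

181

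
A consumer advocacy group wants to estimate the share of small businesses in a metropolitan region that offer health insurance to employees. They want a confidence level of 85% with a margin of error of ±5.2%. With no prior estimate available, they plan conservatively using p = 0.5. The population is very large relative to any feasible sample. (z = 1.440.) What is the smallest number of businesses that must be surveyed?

With p = 0.5, p(1−p) = 0.25.
n = z²·p(1−p)/E² = 1.440² × 0.2500 / 0.052² = 2.0736 × 0.2500 / 0.002704 ≈ 191.72.
Rounding up gives n = 192.

192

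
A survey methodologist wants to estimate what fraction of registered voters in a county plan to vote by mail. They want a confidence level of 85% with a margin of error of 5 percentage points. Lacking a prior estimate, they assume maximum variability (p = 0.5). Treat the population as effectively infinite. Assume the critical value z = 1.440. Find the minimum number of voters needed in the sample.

208

With p = 0.5, p(1−p) = 0.25.
n = z²·p(1−p)/E² = 1.440² × 0.2500 / 0.050² = 2.0736 × 0.2500 / 0.002500 ≈ 207.36.
Rounding up gives n = 208.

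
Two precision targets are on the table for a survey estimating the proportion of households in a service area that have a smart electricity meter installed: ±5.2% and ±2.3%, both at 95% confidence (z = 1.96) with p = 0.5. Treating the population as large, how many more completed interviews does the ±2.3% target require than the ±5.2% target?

At ±5.2%: n = 1.96² × 0.2500 / 0.052² ≈ 355.18 → 356.
At ±2.3%: n = 1.96² × 0.2500 / 0.023² ≈ 1815.50 → 1816.
Additional respondents: 1816 − 356 = 1460.

1460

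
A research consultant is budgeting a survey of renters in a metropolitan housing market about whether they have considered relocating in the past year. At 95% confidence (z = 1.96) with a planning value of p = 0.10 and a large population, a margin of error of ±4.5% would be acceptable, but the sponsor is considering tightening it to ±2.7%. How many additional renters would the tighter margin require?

304

At ±4.5%: n = 1.96² × 0.0900 / 0.045² ≈ 170.74 → 171.
At ±2.7%: n = 1.96² × 0.0900 / 0.027² ≈ 474.27 → 475.
Additional respondents: 475 − 171 = 304.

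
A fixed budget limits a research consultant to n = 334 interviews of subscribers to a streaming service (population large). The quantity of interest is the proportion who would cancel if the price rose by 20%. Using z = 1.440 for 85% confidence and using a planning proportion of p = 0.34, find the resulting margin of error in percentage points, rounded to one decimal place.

3.7

SE(p̂) = √[p(1−p)/n] = √[0.2244/334] = 0.02592.
E = z × SE = 1.440 × 0.02592 = 0.03733, or 3.7 percentage points.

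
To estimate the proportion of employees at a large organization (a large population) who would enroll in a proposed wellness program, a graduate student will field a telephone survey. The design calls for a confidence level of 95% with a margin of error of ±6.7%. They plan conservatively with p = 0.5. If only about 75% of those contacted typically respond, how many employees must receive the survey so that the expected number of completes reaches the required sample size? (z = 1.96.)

286

Completed interviews needed: n₀ = 1.96² × 0.2500 / 0.067² ≈ 213.95 → 214.
At a 75% response rate, contacts needed = 214 / 0.75 ≈ 285.33 → 286.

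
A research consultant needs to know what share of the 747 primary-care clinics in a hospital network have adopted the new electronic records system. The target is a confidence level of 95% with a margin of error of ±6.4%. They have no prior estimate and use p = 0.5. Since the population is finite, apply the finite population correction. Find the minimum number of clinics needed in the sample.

179

For 95% confidence, z = 1.960.
Unadjusted: n₀ = 1.960² × 0.50 × 0.50 / 0.064² ≈ 234.47, so n₀ = 235.
Finite population correction with N = 747: n = n₀ / (1 + (n₀−1)/N) = 235 / (1 + 234/747) = 235 / 1.3133 ≈ 178.94.
Rounding up, n = 179.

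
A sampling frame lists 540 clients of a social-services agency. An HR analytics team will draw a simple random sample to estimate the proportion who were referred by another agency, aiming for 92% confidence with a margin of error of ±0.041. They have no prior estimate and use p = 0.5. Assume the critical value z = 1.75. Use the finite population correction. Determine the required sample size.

Unadjusted: n₀ = 1.75² × 0.50 × 0.50 / 0.041² ≈ 455.46, so n₀ = 456.
Finite population correction with N = 540: n = n₀ / (1 + (n₀−1)/N) = 456 / (1 + 455/540) = 456 / 1.8426 ≈ 247.48.
Rounding up, n = 248.

248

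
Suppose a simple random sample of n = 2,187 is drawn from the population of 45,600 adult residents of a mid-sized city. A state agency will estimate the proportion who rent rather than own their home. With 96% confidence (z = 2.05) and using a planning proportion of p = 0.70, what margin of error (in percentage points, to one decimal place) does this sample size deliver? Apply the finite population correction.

Finite-population factor: (N−n)/(N−1) = (45600−2187)/(45600−1) = 0.9521.
SE(p̂) = √[p(1−p)/n · (N−n)/(N−1)] = √[0.2100/2187 × 0.9521] = 0.00956.
E = z × SE = 2.05 × 0.00956 = 0.01960 ≈ 2.0 percentage points.

2.0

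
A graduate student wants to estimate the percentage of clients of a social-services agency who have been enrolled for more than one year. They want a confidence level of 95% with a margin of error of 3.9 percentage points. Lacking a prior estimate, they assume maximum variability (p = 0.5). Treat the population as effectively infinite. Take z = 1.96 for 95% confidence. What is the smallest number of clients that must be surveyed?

With p = 0.5, p(1−p) = 0.25.
n = z²·p(1−p)/E² = 1.96² × 0.2500 / 0.039² = 3.8416 × 0.2500 / 0.001521 ≈ 631.43.
Rounding up gives n = 632.

632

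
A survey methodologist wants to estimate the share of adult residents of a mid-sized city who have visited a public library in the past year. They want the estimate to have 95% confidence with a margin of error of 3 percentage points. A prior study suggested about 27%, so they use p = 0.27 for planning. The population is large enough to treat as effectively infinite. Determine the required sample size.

842

For 95% confidence, z = 1.96.
With p = 0.27, p(1−p) = 0.1971.
n = z²·p(1−p)/E² = 1.96² × 0.1971 / 0.030² = 3.8416 × 0.1971 / 0.000900 ≈ 841.31.
Rounding up gives n = 842.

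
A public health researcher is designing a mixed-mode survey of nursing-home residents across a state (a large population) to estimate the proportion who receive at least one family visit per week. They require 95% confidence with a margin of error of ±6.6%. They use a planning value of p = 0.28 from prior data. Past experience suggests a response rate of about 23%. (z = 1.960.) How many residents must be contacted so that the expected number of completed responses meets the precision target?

Completed interviews needed: n₀ = 1.960² × 0.2016 / 0.066² ≈ 177.79 → 178.
At a 23% response rate, contacts needed = 178 / 0.23 ≈ 773.91 → 774.

774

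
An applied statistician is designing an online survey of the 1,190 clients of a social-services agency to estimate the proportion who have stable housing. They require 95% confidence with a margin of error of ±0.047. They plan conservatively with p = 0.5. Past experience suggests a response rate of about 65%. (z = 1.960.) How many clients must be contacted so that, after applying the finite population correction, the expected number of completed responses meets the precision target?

Completed interviews needed (unadjusted): n₀ = 1.960² × 0.2500 / 0.047² ≈ 434.77 → 435.
FPC for N = 1,190: n = 435 / (1 + 434/1190) = 435 / 1.3647 ≈ 318.75 → 319.
At a 65% response rate, contacts needed = 319 / 0.65 ≈ 490.77 → 491.

491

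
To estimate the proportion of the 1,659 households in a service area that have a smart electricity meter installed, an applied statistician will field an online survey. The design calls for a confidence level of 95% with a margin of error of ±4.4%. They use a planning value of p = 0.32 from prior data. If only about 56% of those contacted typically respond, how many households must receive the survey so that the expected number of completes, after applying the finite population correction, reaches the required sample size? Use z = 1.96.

613

Completed interviews needed (unadjusted): n₀ = 1.96² × 0.2176 / 0.044² ≈ 431.78 → 432.
FPC for N = 1,659: n = 432 / (1 + 431/1659) = 432 / 1.2598 ≈ 342.91 → 343.
At a 56% response rate, contacts needed = 343 / 0.56 ≈ 612.50 → 613.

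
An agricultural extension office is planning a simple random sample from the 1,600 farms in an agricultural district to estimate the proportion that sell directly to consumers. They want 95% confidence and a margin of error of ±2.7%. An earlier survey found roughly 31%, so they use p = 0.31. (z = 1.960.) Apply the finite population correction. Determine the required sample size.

Unadjusted: n₀ = 1.960² × 0.31 × 0.69 / 0.027² ≈ 1127.19, so n₀ = 1128.
Finite population correction with N = 1,600: n = n₀ / (1 + (n₀−1)/N) = 1128 / (1 + 1127/1600) = 1128 / 1.7044 ≈ 661.83.
Rounding up, n = 662.

662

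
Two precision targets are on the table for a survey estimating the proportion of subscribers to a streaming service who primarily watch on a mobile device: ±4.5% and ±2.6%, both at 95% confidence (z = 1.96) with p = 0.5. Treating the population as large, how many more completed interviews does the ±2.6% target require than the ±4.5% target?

At ±4.5%: n = 1.96² × 0.2500 / 0.045² ≈ 474.27 → 475.
At ±2.6%: n = 1.96² × 0.2500 / 0.026² ≈ 1420.71 → 1421.
Additional respondents: 1421 − 475 = 946.

946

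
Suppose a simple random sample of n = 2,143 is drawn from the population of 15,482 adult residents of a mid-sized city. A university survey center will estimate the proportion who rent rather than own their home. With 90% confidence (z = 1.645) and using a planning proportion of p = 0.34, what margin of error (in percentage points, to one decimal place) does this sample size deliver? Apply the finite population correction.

1.6

Finite-population factor: (N−n)/(N−1) = (15482−2143)/(15482−1) = 0.8616.
SE(p̂) = √[p(1−p)/n · (N−n)/(N−1)] = √[0.2244/2143 × 0.8616] = 0.00950.
E = z × SE = 1.645 × 0.00950 = 0.01563 ≈ 1.6 percentage points.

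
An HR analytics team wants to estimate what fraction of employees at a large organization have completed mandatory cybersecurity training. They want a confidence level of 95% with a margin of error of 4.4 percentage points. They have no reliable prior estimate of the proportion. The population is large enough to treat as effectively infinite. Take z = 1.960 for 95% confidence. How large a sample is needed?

With no prior estimate, use p = 0.5, giving p(1−p) = 0.25.
n = z²·p(1−p)/E² = 1.960² × 0.2500 / 0.044² = 3.8416 × 0.2500 / 0.001936 ≈ 496.07.
Rounding up gives n = 497.

497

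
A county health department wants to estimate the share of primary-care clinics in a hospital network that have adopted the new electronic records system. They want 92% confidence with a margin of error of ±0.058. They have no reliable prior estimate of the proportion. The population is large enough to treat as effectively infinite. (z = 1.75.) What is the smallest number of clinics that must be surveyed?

228

With no prior estimate, use p = 0.5, giving p(1−p) = 0.25.
n = z²·p(1−p)/E² = 1.75² × 0.2500 / 0.058² = 3.0625 × 0.2500 / 0.003364 ≈ 227.59.
Rounding up gives n = 228.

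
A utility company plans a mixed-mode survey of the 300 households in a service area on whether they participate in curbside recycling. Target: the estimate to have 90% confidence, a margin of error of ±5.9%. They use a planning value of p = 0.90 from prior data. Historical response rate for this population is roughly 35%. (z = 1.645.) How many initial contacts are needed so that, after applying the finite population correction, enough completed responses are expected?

163

Completed interviews needed (unadjusted): n₀ = 1.645² × 0.0900 / 0.059² ≈ 69.96 → 70.
FPC for N = 300: n = 70 / (1 + 69/300) = 70 / 1.2300 ≈ 56.91 → 57.
At a 35% response rate, contacts needed = 57 / 0.35 ≈ 162.86 → 163.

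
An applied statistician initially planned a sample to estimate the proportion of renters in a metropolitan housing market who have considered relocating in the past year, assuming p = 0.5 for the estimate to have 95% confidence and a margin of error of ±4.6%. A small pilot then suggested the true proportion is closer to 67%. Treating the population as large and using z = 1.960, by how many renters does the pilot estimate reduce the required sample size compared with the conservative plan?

Conservative (p = 0.5): n = 1.960² × 0.25 / 0.046² ≈ 453.88 → 454.
Using p = 0.67: p(1−p) = 0.2211, so n = 1.960² × 0.2211 / 0.046² ≈ 401.41 → 402.
Reduction: 454 − 402 = 52.

52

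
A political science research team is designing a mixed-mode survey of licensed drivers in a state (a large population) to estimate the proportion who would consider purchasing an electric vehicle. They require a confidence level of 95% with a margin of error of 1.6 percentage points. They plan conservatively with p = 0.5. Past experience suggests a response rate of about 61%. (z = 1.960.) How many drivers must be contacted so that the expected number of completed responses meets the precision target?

Completed interviews needed: n₀ = 1.960² × 0.2500 / 0.016² ≈ 3751.56 → 3752.
At a 61% response rate, contacts needed = 3752 / 0.61 ≈ 6150.82 → 6151.

6151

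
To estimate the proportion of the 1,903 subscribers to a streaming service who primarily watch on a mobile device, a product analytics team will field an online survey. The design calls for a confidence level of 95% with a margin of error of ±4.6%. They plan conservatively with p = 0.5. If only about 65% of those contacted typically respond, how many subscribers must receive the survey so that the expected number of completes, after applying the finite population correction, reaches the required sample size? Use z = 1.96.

565

Completed interviews needed (unadjusted): n₀ = 1.96² × 0.2500 / 0.046² ≈ 453.88 → 454.
FPC for N = 1,903: n = 454 / (1 + 453/1903) = 454 / 1.2380 ≈ 366.71 → 367.
At a 65% response rate, contacts needed = 367 / 0.65 ≈ 564.62 → 565.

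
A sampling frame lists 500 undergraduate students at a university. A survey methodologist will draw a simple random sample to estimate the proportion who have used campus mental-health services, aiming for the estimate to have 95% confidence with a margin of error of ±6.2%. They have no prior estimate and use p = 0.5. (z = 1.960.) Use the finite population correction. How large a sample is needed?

167

Unadjusted: n₀ = 1.960² × 0.50 × 0.50 / 0.062² ≈ 249.84, so n₀ = 250.
Finite population correction with N = 500: n = n₀ / (1 + (n₀−1)/N) = 250 / (1 + 249/500) = 250 / 1.4980 ≈ 166.89.
Rounding up, n = 167.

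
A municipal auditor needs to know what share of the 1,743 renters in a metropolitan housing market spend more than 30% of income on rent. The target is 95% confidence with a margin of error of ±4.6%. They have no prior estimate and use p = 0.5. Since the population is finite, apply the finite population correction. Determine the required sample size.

For 95% confidence, z = 1.960.
Unadjusted: n₀ = 1.960² × 0.50 × 0.50 / 0.046² ≈ 453.88, so n₀ = 454.
Finite population correction with N = 1,743: n = n₀ / (1 + (n₀−1)/N) = 454 / (1 + 453/1743) = 454 / 1.2599 ≈ 360.35.
Rounding up, n = 361.

361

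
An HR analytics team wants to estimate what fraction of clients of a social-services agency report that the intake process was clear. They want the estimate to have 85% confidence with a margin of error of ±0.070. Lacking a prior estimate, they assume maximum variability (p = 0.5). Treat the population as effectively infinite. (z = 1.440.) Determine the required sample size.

106

With p = 0.5, p(1−p) = 0.25.
n = z²·p(1−p)/E² = 1.440² × 0.2500 / 0.070² = 2.0736 × 0.2500 / 0.004900 ≈ 105.80.
Rounding up gives n = 106.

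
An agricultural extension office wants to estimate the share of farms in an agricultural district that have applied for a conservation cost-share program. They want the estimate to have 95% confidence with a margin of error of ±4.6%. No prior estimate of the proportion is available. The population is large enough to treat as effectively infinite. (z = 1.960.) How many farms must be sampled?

With no prior estimate, use p = 0.5, giving p(1−p) = 0.25.
n = z²·p(1−p)/E² = 1.960² × 0.2500 / 0.046² = 3.8416 × 0.2500 / 0.002116 ≈ 453.88.
Rounding up gives n = 454.

454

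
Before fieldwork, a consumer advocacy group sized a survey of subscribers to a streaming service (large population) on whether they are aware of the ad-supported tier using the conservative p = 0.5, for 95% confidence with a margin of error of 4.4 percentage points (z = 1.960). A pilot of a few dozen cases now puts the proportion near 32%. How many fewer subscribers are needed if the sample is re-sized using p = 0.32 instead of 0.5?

Conservative (p = 0.5): n = 1.960² × 0.25 / 0.044² ≈ 496.07 → 497.
Using p = 0.32: p(1−p) = 0.2176, so n = 1.960² × 0.2176 / 0.044² ≈ 431.78 → 432.
Reduction: 497 − 432 = 65.

65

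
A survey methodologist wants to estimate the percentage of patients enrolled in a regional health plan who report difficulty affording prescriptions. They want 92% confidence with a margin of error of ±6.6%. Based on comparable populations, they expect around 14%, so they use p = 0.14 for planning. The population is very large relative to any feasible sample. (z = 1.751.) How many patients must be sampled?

85

With p = 0.14, p(1−p) = 0.1204.
n = z²·p(1−p)/E² = 1.751² × 0.1204 / 0.066² = 3.0660 × 0.1204 / 0.004356 ≈ 84.74.
Rounding up gives n = 85.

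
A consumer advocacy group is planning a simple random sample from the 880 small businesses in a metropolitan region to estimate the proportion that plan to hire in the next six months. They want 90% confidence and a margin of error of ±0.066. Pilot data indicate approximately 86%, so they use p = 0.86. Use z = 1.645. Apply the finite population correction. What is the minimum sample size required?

70

Unadjusted: n₀ = 1.645² × 0.86 × 0.14 / 0.066² ≈ 74.79, so n₀ = 75.
Finite population correction with N = 880: n = n₀ / (1 + (n₀−1)/N) = 75 / (1 + 74/880) = 75 / 1.0841 ≈ 69.18.
Rounding up, n = 70.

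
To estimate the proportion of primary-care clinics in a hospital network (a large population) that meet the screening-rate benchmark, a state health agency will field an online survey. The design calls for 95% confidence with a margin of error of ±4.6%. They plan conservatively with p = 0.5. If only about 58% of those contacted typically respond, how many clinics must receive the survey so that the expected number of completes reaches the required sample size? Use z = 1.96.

Completed interviews needed: n₀ = 1.96² × 0.2500 / 0.046² ≈ 453.88 → 454.
At a 58% response rate, contacts needed = 454 / 0.58 ≈ 782.76 → 783.

783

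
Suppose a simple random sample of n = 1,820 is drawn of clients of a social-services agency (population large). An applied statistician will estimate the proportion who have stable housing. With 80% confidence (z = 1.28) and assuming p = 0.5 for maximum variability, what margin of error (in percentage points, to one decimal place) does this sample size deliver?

SE(p̂) = √[p(1−p)/n] = √[0.2500/1820] = 0.01172.
E = z × SE = 1.28 × 0.01172 = 0.01500, or 1.5 percentage points.

1.5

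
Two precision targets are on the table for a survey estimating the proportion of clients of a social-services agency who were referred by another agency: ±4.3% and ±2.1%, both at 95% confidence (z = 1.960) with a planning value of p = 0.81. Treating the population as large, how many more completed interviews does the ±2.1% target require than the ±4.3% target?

At ±4.3%: n = 1.960² × 0.1539 / 0.043² ≈ 319.75 → 320.
At ±2.1%: n = 1.960² × 0.1539 / 0.021² ≈ 1340.64 → 1341.
Additional respondents: 1341 − 320 = 1021.

1021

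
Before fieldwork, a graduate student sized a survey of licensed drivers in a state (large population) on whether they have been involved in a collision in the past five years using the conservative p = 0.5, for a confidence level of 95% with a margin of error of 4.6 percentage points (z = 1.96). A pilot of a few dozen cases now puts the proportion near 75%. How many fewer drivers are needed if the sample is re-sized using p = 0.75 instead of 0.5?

113

Conservative (p = 0.5): n = 1.96² × 0.25 / 0.046² ≈ 453.88 → 454.
Using p = 0.75: p(1−p) = 0.1875, so n = 1.96² × 0.1875 / 0.046² ≈ 340.41 → 341.
Reduction: 454 − 341 = 113.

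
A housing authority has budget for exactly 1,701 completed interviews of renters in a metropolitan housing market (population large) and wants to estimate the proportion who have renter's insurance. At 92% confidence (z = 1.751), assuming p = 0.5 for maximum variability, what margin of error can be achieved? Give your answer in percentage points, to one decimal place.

2.1

SE(p̂) = √[p(1−p)/n] = √[0.2500/1701] = 0.01212.
E = z × SE = 1.751 × 0.01212 = 0.02123, or 2.1 percentage points.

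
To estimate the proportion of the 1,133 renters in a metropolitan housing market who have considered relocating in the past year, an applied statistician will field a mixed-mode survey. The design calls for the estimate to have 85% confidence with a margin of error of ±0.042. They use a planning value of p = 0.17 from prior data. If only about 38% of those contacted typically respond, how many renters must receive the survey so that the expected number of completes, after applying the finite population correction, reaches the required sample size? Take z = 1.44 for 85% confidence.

Completed interviews needed (unadjusted): n₀ = 1.44² × 0.1411 / 0.042² ≈ 165.86 → 166.
FPC for N = 1,133: n = 166 / (1 + 165/1133) = 166 / 1.1456 ≈ 144.90 → 145.
At a 38% response rate, contacts needed = 145 / 0.38 ≈ 381.58 → 382.

382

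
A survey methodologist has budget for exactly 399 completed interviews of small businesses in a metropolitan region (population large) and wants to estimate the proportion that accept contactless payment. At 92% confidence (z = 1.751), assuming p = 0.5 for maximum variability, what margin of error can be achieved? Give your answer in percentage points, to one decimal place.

SE(p̂) = √[p(1−p)/n] = √[0.2500/399] = 0.02503.
E = z × SE = 1.751 × 0.02503 = 0.04383, or 4.4 percentage points.

4.4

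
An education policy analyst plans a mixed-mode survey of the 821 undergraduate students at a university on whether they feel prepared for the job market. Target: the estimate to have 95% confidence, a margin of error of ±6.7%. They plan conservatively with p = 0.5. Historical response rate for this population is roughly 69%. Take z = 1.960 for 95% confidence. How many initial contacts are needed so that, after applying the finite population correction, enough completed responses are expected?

Completed interviews needed (unadjusted): n₀ = 1.960² × 0.2500 / 0.067² ≈ 213.95 → 214.
FPC for N = 821: n = 214 / (1 + 213/821) = 214 / 1.2594 ≈ 169.92 → 170.
At a 69% response rate, contacts needed = 170 / 0.69 ≈ 246.38 → 247.

247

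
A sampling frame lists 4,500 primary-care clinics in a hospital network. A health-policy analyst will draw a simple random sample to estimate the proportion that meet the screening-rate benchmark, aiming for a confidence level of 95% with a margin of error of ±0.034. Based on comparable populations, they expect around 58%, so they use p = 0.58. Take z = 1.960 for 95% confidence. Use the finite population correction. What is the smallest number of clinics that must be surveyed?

Unadjusted: n₀ = 1.960² × 0.58 × 0.42 / 0.034² ≈ 809.53, so n₀ = 810.
Finite population correction with N = 4,500: n = n₀ / (1 + (n₀−1)/N) = 810 / (1 + 809/4500) = 810 / 1.1798 ≈ 686.57.
Rounding up, n = 687.

687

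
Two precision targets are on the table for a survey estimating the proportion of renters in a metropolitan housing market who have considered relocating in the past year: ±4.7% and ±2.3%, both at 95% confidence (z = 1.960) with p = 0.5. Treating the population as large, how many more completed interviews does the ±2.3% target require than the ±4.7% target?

At ±4.7%: n = 1.960² × 0.2500 / 0.047² ≈ 434.77 → 435.
At ±2.3%: n = 1.960² × 0.2500 / 0.023² ≈ 1815.50 → 1816.
Additional respondents: 1816 − 435 = 1381.

1381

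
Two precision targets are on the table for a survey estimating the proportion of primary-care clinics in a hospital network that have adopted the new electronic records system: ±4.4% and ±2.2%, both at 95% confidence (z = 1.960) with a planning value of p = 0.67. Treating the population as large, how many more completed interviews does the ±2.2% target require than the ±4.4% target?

1316

At ±4.4%: n = 1.960² × 0.2211 / 0.044² ≈ 438.73 → 439.
At ±2.2%: n = 1.960² × 0.2211 / 0.022² ≈ 1754.91 → 1755.
Additional respondents: 1755 − 439 = 1316.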